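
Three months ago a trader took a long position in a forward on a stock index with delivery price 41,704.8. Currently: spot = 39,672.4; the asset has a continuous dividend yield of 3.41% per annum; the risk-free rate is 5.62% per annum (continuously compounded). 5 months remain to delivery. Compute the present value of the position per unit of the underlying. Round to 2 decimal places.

Current fair forward for the remaining 5 months: F = S·e^((r − q)·T), (r − q) = 0.0562 − 0.0341 = 0.0221
F = 39672.4 · e^(0.0221 × 5/12) = 39672.4 × 1.00925086 = 40039.4038
Value of long forward = (F − K)·e^(−rT) = (40039.4038 − 41704.8) · e^(−0.0562·5/12)
= -1665.3962 × 0.97685538 = -1626.85

-1626.85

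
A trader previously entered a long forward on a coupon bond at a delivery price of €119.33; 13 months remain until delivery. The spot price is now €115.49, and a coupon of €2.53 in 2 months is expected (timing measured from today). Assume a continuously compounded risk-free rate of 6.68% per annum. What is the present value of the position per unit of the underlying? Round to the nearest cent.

€1.99

PV(remaining coupons) I = 2.53·e^(−0.0668·2/12) = 2.5020
Current forward F = (S − I)·e^(rT) = (115.49 − 2.5020)·e^(0.0668·13/12) = 112.9880 × 1.075049 = 121.4676
Value (long) = (F − K)·e^(−rT) = (121.4676 − 119.33) × 0.930190 = 1.9884
Value = €1.99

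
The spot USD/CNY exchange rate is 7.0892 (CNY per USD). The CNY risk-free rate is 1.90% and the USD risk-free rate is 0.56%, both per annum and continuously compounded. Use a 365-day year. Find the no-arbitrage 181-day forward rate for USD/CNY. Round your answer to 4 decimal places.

7.1365

F = S·e^((r_CNY − r_USD)T) = 7.0892 · e^((0.0190 − 0.0056) × 181/365)
= 7.0892 · e^0.006645 = 7.0892 × 1.006667
F = 7.1365 CNY per USD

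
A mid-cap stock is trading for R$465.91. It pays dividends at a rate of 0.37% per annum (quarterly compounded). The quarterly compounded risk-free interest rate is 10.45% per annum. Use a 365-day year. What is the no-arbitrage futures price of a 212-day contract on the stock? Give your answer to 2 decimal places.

R$493.62

F = S · (1+r/4)^(4T) / (1+q/4)^(4T)
= 465.91 × 1.061748 / 1.002150 = 465.91 × 1.059470
F = R$493.62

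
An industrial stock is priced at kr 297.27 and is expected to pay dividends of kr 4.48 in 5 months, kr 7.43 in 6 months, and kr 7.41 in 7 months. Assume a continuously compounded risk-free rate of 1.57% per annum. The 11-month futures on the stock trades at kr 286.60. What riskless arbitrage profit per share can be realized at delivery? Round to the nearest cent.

kr 4.46 per share

PV(dividends) I = 4.48·e^(−0.0157·5/12) + 7.43·e^(−0.0157·6/12) + 7.41·e^(−0.0157·7/12) = 19.1651
Fair futures F* = (S − I)·e^(rT) = (297.27 − 19.1651)·e^0.014392 = 278.1049 × 1.014496 = 282.1363
Market kr 286.60 > fair 282.1363: forward overpriced → cash-and-carry (borrow at r, buy the stock and collect the dividends, short the forward).
Profit at T = |F_mkt − F*| = |286.60 − 282.1363| = kr 4.46 per share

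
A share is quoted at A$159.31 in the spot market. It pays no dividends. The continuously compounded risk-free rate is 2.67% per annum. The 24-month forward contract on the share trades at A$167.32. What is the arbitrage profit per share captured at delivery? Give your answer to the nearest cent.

A$0.73 per share

Fair forward: F* = S·e^(carry·T), with carry = r = 0.0267
F* = 159.31 · e^(0.0267 × 24/12) = 159.31 · e^0.053400 = 159.31 × 1.054852 = A$168.0485
Market A$167.32 < fair A$168.0485: forward underpriced → reverse cash-and-carry (short spot, go long the forward).
At maturity, profit = |F_mkt − F*| = |167.32 − 168.0485| = A$0.73 per share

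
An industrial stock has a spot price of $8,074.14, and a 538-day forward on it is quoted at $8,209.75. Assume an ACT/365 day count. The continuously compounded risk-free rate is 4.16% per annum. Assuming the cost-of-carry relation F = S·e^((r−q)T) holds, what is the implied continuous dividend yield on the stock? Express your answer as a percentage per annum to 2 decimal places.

3.03%

From F = S·e^((r−q)T): (r − q) = ln(F/S)/T
ln(8209.75/8074.14) = ln(1.016796) = 0.016657
(r − q) = 0.016657 / (538/365) = 0.011301
q = r − ln(F/S)/T = 0.0416 − 0.011301 = 0.030299
q = 3.03%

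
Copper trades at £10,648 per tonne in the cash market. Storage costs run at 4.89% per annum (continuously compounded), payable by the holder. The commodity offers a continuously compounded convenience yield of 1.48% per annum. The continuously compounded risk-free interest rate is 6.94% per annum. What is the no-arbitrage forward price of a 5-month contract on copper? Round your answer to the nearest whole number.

£11,117 per tonne

Net carry = r + u − y = 0.0694 + 0.0489 − 0.0148 = 0.1035
F = S·e^((r+u−y)T) = 10648 · e^(0.1035 × 5/12) = 10648 · e^0.043125
= 10648 × 1.044068 = £11,117 per tonne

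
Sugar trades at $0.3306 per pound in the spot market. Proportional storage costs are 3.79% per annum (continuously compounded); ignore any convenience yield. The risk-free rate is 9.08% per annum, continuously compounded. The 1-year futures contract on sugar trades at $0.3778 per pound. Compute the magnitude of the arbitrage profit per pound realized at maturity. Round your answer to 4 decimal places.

Fair futures: F* = S·e^(carry·T), with carry = (r + u) = 0.0908 + 0.0379 = 0.1287
F* = 0.3306 · e^(0.1287 × 1) = 0.3306 · e^0.128700 = 0.3306 × 1.137349 = $0.3760
Market $0.3778 > fair $0.3760: forward overpriced → cash-and-carry (buy spot, short the forward).
At maturity, profit = |F_mkt − F*| = |0.3778 − 0.3760| = $0.0018 per pound

$0.0018 per pound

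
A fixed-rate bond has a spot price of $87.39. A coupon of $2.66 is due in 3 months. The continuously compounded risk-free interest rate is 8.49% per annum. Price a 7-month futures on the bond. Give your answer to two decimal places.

PV(coupons) I = 2.66·e^(−0.0849·3/12)
I = 2.6041
F = (S − I)·e^(rT) = (87.39 − 2.6041) · e^(0.0849·7/12)
= 84.7859 · e^0.049525 = 84.7859 × 1.050772 = $89.09

$89.09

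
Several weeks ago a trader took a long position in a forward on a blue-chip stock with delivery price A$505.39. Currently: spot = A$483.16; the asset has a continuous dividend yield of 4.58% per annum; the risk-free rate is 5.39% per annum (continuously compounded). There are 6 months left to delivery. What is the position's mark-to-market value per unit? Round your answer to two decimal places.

-A$19.73

Current fair forward for the remaining 6 months: F = S·e^((r − q)·T), (r − q) = 0.0539 − 0.0458 = 0.0081
F = 483.16 · e^(0.0081 × 6/12) = 483.16 × 1.004058 = 485.1207
Value of long forward = (F − K)·e^(−rT) = (485.1207 − 505.39) · e^(−0.0539·6/12)
= -20.2693 × 0.973410 = -19.73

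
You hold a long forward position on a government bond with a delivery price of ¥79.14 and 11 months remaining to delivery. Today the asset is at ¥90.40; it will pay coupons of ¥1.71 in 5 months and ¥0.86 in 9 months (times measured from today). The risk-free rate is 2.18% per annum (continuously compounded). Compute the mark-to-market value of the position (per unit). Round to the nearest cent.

¥10.29

PV(remaining coupons) I = 1.71·e^(−0.0218·5/12) + 0.86·e^(−0.0218·9/12) = 2.5406
Current forward F = (S − I)·e^(rT) = (90.40 − 2.5406)·e^(0.0218·11/12) = 87.8594 × 1.020184 = 89.6328
Value (long) = (F − K)·e^(−rT) = (89.6328 − 79.14) × 0.980215 = 10.2852
Value = ¥10.29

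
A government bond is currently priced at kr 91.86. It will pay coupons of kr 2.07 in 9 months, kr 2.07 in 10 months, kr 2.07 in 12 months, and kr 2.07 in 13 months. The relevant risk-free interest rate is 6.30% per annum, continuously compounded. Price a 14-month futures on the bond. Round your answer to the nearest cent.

kr 90.45

PV(coupons) I = 2.07·e^(−0.0630·9/12) + 2.07·e^(−0.0630·10/12) + 2.07·e^(−0.0630·12/12) + 2.07·e^(−0.0630·13/12)
I = 1.9745 + 1.9641 + 1.9436 + 1.9334 = 7.8156
F = (S − I)·e^(rT) = (91.86 − 7.8156) · e^(0.0630·14/12)
= 84.0444 · e^0.073500 = 84.0444 × 1.076269 = kr 90.45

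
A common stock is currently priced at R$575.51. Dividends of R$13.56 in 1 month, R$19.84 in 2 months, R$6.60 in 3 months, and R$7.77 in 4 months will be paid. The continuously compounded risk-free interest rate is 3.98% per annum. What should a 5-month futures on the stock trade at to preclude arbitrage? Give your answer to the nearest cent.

R$536.91

PV(dividends) I = 13.56·e^(−0.0398·1/12) + 19.84·e^(−0.0398·2/12) + 6.60·e^(−0.0398·3/12) + 7.77·e^(−0.0398·4/12)
I = 13.5151 + 19.7088 + 6.5347 + 7.6676 = 47.4262
F = (S − I)·e^(rT) = (575.51 − 47.4262) · e^(0.0398·5/12)
= 528.0838 · e^0.016583 = 528.0838 × 1.016721 = R$536.91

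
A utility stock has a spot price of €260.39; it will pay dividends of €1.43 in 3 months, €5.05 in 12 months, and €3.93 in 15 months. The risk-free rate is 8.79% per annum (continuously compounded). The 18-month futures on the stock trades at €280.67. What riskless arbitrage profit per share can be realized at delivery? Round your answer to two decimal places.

€5.53 per share

PV(dividends) I = 1.43·e^(−0.0879·3/12) + 5.05·e^(−0.0879·12/12) + 3.93·e^(−0.0879·15/12) = 9.5450
Fair futures F* = (S − I)·e^(rT) = (260.39 − 9.5450)·e^0.131850 = 250.8450 × 1.140937 = 286.1983
Market €280.67 < fair 286.1983: forward underpriced → reverse cash-and-carry (short the stock, invest proceeds at r, pay the dividends, go long the forward).
Profit at T = |F_mkt − F*| = |280.67 − 286.1983| = €5.53 per share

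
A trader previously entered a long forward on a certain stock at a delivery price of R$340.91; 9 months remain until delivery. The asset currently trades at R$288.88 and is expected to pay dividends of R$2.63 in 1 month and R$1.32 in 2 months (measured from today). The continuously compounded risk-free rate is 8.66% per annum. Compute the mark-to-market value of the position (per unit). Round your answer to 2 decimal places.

-R$34.50

PV(remaining dividends) I = 2.63·e^(−0.0866·1/12) + 1.32·e^(−0.0866·2/12) = 3.9122
Current forward F = (S − I)·e^(rT) = (288.88 − 3.9122)·e^(0.0866·9/12) = 284.9678 × 1.067106 = 304.0908
Value (long) = (F − K)·e^(−rT) = (304.0908 − 340.91) × 0.937114 = -34.5038
Value = -R$34.50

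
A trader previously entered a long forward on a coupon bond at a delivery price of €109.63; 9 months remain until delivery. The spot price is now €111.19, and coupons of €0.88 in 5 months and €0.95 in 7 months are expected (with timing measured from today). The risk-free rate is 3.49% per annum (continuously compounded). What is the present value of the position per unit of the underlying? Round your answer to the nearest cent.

PV(remaining coupons) I = 0.88·e^(−0.0349·5/12) + 0.95·e^(−0.0349·7/12) = 1.7982
Current forward F = (S − I)·e^(rT) = (111.19 − 1.7982)·e^(0.0349·9/12) = 109.3918 × 1.026521 = 112.2930
Value (long) = (F − K)·e^(−rT) = (112.2930 − 109.63) × 0.974165 = 2.5942
Value = €2.59

€2.59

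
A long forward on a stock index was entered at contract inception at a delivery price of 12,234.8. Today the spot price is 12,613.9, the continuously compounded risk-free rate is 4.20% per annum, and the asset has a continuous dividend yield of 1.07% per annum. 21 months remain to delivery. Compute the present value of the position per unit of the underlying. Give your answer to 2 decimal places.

1012.11

Current fair forward for the remaining 21 months: F = S·e^((r − q)·T), (r − q) = 0.0420 − 0.0107 = 0.0313
F = 12613.9 · e^(0.0313 × 21/12) = 12613.9 × 1.05630292 = 13324.0994
Value of long forward = (F − K)·e^(−rT) = (13324.0994 − 12234.8) · e^(−0.0420·21/12)
= 1089.2994 × 0.92913615 = 1012.11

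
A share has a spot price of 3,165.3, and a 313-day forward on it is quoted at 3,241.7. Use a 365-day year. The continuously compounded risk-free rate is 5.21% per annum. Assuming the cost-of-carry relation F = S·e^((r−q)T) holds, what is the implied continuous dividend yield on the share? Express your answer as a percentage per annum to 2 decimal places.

From F = S·e^((r−q)T): (r − q) = ln(F/S)/T
ln(3241.7/3165.3) = ln(1.024137) = 0.023850
(r − q) = 0.023850 / (313/365) = 0.027812
q = r − ln(F/S)/T = 0.0521 − 0.027812 = 0.024288
q = 2.43%

2.43%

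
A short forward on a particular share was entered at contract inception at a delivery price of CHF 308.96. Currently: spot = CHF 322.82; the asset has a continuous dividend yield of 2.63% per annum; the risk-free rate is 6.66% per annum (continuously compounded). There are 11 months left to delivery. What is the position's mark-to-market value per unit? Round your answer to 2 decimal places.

-CHF 24.47

Current fair forward for the remaining 11 months: F = S·e^((r − q)·T), (r − q) = 0.0666 − 0.0263 = 0.0403
F = 322.82 · e^(0.0403 × 11/12) = 322.82 × 1.037632 = 334.9684
Value of long forward = (F − K)·e^(−rT) = (334.9684 − 308.96) · e^(−0.0666·11/12)
= 26.0084 × 0.940776 = 24.47
Short position value = −(long value) = -CHF 24.47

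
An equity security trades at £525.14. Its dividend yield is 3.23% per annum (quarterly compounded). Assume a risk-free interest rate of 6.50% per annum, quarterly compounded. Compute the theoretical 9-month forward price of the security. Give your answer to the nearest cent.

£538.02

F = S · (1+r/4)^(4T) / (1+q/4)^(4T)
= 525.14 × 1.049546 / 1.024421 = 525.14 × 1.024526
F = £538.02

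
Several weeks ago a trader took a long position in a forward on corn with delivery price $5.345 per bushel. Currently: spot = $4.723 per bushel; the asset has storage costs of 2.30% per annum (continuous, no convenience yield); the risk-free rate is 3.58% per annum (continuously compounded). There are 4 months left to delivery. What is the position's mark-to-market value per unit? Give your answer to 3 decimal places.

Current fair forward for the remaining 4 months: F = S·e^((r + u)·T), (r + u) = 0.0358 + 0.0230 = 0.0588
F = 4.723 · e^(0.0588 × 4/12) = 4.723 × 1.019793 = 4.8165
Value of long forward = (F − K)·e^(−rT) = (4.8165 − 5.345) · e^(−0.0358·4/12)
= -0.5285 × 0.988138 = -0.522

-$0.522 per bushel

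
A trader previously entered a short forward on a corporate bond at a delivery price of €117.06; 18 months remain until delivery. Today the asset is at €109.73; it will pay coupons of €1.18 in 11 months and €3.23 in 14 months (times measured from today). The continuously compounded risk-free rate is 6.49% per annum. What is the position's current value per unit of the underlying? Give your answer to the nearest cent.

PV(remaining coupons) I = 1.18·e^(−0.0649·11/12) + 3.23·e^(−0.0649·14/12) = 4.1063
Current forward F = (S − I)·e^(rT) = (109.73 − 4.1063)·e^(0.0649·18/12) = 105.6237 × 1.102246 = 116.4233
Value (long) = (F − K)·e^(−rT) = (116.4233 − 117.06) × 0.907238 = -0.5776
Short position value = −(long value) = €0.58

€0.58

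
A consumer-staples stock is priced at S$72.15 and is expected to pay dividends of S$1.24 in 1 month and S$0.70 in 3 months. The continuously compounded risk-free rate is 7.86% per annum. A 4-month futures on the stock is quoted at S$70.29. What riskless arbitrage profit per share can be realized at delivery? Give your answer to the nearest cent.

S$1.81 per share

PV(dividends) I = 1.24·e^(−0.0786·1/12) + 0.70·e^(−0.0786·3/12) = 1.9183
Fair futures F* = (S − I)·e^(rT) = (72.15 − 1.9183)·e^0.026200 = 70.2317 × 1.026546 = 72.0961
Market S$70.29 < fair 72.0961: forward underpriced → reverse cash-and-carry (short the stock, invest proceeds at r, pay the dividends, go long the forward).
Profit at T = |F_mkt − F*| = |70.29 − 72.0961| = S$1.81 per share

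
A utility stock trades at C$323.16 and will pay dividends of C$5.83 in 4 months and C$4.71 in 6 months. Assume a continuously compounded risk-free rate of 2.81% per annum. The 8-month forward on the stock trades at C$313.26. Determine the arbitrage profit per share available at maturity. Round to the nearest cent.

PV(dividends) I = 5.83·e^(−0.0281·4/12) + 4.71·e^(−0.0281·6/12) = 10.4199
Fair forward F* = (S − I)·e^(rT) = (323.16 − 10.4199)·e^0.018733 = 312.7401 × 1.018910 = 318.6540
Market C$313.26 < fair 318.6540: forward underpriced → reverse cash-and-carry (short the stock, invest proceeds at r, pay the dividends, go long the forward).
Profit at T = |F_mkt − F*| = |313.26 − 318.6540| = C$5.39 per share

C$5.39 per share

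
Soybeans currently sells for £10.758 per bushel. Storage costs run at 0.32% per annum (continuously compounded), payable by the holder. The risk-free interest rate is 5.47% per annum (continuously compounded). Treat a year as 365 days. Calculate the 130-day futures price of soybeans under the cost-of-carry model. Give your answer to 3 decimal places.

£10.982 per bushel

Net carry = r + u − y = 0.0547 + 0.0032 − 0.0000 = 0.0579
F = S·e^((r+u−y)T) = 10.758 · e^(0.0579 × 130/365) = 10.758 · e^0.020622
= 10.758 × 1.020836 = £10.982 per bushel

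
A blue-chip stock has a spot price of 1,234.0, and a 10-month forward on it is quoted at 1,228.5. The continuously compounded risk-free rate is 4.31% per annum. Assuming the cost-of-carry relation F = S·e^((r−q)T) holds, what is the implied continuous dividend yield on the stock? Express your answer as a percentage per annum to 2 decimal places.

From F = S·e^((r−q)T): (r − q) = ln(F/S)/T
ln(1228.5/1234.0) = ln(0.995543) = -0.004467
(r − q) = -0.004467 / (10/12) = -0.005360
q = r − ln(F/S)/T = 0.0431 + 0.005360 = 0.048460
q = 4.85%

4.85%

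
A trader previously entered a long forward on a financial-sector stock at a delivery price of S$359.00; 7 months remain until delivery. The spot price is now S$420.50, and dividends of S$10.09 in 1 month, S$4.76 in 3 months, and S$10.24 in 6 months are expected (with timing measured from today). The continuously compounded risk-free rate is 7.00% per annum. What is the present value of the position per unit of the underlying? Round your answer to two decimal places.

S$51.27

PV(remaining dividends) I = 10.09·e^(−0.0700·1/12) + 4.76·e^(−0.0700·3/12) + 10.24·e^(−0.0700·6/12) = 24.5965
Current forward F = (S − I)·e^(rT) = (420.50 − 24.5965)·e^(0.0700·7/12) = 395.9035 × 1.041678 = 412.4040
Value (long) = (F − K)·e^(−rT) = (412.4040 − 359.00) × 0.959989 = 51.2673
Value = S$51.27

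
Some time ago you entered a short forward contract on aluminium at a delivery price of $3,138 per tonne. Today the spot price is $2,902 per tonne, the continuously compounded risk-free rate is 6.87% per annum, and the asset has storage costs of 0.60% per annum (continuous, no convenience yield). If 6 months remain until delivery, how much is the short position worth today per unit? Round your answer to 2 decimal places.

Current fair forward for the remaining 6 months: F = S·e^((r + u)·T), (r + u) = 0.0687 + 0.0060 = 0.0747
F = 2902 · e^(0.0747 × 6/12) = 2902 × 1.03805628 = 3012.4393
Value of long forward = (F − K)·e^(−rT) = (3012.4393 − 3138) · e^(−0.0687·6/12)
= -125.5607 × 0.96623326 = -121.32
Short position value = −(long value) = $121.32

$121.32 per tonne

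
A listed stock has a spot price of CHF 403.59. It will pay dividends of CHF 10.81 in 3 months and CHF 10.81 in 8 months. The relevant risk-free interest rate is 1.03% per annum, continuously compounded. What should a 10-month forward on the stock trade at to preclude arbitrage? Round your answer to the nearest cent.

CHF 385.37

PV(dividends) I = 10.81·e^(−0.0103·3/12) + 10.81·e^(−0.0103·8/12)
I = 10.7822 + 10.7360 = 21.5182
F = (S − I)·e^(rT) = (403.59 − 21.5182) · e^(0.0103·10/12)
= 382.0718 · e^0.008583 = 382.0718 × 1.008620 = CHF 385.37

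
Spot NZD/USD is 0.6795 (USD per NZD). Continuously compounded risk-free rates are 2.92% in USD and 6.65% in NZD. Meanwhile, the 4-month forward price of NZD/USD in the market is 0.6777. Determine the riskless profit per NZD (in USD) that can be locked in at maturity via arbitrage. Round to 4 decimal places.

Fair forward: F* = S·e^(carry·T), with carry = (r_USD − r_NZD) = 0.0292 − 0.0665 = -0.0373
F* = 0.6795 · e^(-0.0373 × 4/12) = 0.6795 · e^-0.012433 = 0.6795 × 0.987644 = 0.6711
Market 0.6777 > fair 0.6711: forward overpriced → cash-and-carry (buy spot, short the forward).
At maturity, profit = |F_mkt − F*| = |0.6777 − 0.6711| = 0.0066 per NZD (in USD)

0.0066 per NZD (in USD)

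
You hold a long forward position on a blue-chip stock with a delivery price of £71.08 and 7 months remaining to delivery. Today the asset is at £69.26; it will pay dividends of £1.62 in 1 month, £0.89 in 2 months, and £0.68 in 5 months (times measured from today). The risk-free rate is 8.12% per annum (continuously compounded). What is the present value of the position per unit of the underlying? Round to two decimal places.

PV(remaining dividends) I = 1.62·e^(−0.0812·1/12) + 0.89·e^(−0.0812·2/12) + 0.68·e^(−0.0812·5/12) = 3.1445
Current forward F = (S − I)·e^(rT) = (69.26 − 3.1445)·e^(0.0812·7/12) = 66.1155 × 1.048506 = 69.3225
Value (long) = (F − K)·e^(−rT) = (69.3225 − 71.08) × 0.953738 = -1.6762
Value = -£1.68

-£1.68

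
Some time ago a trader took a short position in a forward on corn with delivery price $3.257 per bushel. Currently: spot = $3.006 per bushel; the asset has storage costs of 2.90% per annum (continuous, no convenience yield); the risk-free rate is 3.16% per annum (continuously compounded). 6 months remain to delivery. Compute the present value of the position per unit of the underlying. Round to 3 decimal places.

Current fair forward for the remaining 6 months: F = S·e^((r + u)·T), (r + u) = 0.0316 + 0.0290 = 0.0606
F = 3.006 · e^(0.0606 × 6/12) = 3.006 × 1.030764 = 3.0985
Value of long forward = (F − K)·e^(−rT) = (3.0985 − 3.257) · e^(−0.0316·6/12)
= -0.1585 × 0.984324 = -0.156
Short position value = −(long value) = $0.156

$0.156 per bushel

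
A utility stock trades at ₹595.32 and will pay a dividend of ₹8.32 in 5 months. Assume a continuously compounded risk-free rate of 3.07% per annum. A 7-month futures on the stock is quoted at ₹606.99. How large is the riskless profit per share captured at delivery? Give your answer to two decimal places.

PV(dividends) I = 8.32·e^(−0.0307·5/12) = 8.2143
Fair futures F* = (S − I)·e^(rT) = (595.32 − 8.2143)·e^0.017908 = 587.1057 × 1.018069 = 597.7141
Market ₹606.99 > fair 597.7141: forward overpriced → cash-and-carry (borrow at r, buy the stock and collect the dividends, short the forward).
Profit at T = |F_mkt − F*| = |606.99 − 597.7141| = ₹9.28 per share

₹9.28 per share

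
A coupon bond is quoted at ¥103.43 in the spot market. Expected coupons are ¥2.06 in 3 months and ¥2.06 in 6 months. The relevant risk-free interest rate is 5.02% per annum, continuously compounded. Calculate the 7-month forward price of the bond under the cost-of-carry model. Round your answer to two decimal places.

¥102.34

PV(coupons) I = 2.06·e^(−0.0502·3/12) + 2.06·e^(−0.0502·6/12)
I = 2.0343 + 2.0089 = 4.0432
F = (S − I)·e^(rT) = (103.43 − 4.0432) · e^(0.0502·7/12)
= 99.3868 · e^0.029283 = 99.3868 × 1.029716 = ¥102.34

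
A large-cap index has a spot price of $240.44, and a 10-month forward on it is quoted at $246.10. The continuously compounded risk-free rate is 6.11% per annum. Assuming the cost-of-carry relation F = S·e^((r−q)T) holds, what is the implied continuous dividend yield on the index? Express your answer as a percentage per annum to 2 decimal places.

3.32%

From F = S·e^((r−q)T): (r − q) = ln(F/S)/T
ln(246.10/240.44) = ln(1.023540) = 0.023267
(r − q) = 0.023267 / (10/12) = 0.027920
q = r − ln(F/S)/T = 0.0611 − 0.027920 = 0.033180
q = 3.32%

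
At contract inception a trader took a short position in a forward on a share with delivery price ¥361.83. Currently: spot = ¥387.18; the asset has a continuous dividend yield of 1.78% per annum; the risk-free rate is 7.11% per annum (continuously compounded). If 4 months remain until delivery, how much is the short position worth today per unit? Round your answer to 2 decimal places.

Current fair forward for the remaining 4 months: F = S·e^((r − q)·T), (r − q) = 0.0711 − 0.0178 = 0.0533
F = 387.18 · e^(0.0533 × 4/12) = 387.18 × 1.017925 = 394.1202
Value of long forward = (F − K)·e^(−rT) = (394.1202 − 361.83) · e^(−0.0711·4/12)
= 32.2902 × 0.976579 = 31.53
Short position value = −(long value) = -¥31.53

-¥31.53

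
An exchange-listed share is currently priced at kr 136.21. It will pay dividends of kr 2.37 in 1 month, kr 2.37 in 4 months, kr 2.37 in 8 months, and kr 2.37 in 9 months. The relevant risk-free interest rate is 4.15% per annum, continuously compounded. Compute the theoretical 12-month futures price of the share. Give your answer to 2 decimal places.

kr 132.29

PV(dividends) I = 2.37·e^(−0.0415·1/12) + 2.37·e^(−0.0415·4/12) + 2.37·e^(−0.0415·8/12) + 2.37·e^(−0.0415·9/12)
I = 2.3618 + 2.3374 + 2.3053 + 2.2974 = 9.3019
F = (S − I)·e^(rT) = (136.21 − 9.3019) · e^(0.0415·12/12)
= 126.9081 · e^0.041500 = 126.9081 × 1.042373 = kr 132.29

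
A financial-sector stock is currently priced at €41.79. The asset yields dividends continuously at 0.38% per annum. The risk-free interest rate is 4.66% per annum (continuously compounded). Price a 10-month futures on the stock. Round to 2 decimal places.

F = S·e^((r − q)T) = 41.79 · e^((0.0466 − 0.0038) × 10/12)
= 41.79 · e^0.035667 = 41.79 × 1.036311
F = €43.31

€43.31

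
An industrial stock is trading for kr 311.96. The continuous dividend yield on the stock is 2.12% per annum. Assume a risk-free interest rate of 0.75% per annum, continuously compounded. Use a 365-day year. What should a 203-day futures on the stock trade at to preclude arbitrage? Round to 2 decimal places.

kr 309.59

F = S·e^((r − q)T) = 311.96 · e^((0.0075 − 0.0212) × 203/365)
= 311.96 · e^-0.007619 = 311.96 × 0.992410
F = kr 309.59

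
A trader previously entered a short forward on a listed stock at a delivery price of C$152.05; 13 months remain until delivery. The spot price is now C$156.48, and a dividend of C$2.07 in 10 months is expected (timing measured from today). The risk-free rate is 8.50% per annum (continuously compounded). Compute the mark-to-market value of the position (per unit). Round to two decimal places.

PV(remaining dividends) I = 2.07·e^(−0.0850·10/12) = 1.9284
Current forward F = (S − I)·e^(rT) = (156.48 − 1.9284)·e^(0.0850·13/12) = 154.5516 × 1.096456 = 169.4590
Value (long) = (F − K)·e^(−rT) = (169.4590 − 152.05) × 0.912029 = 15.8775
Short position value = −(long value) = -C$15.88

-C$15.88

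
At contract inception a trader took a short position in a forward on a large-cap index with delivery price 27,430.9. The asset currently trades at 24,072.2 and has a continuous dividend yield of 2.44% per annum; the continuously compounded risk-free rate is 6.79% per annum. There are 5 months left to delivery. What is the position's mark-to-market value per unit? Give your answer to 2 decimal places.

2837.00

Current fair forward for the remaining 5 months: F = S·e^((r − q)·T), (r − q) = 0.0679 − 0.0244 = 0.0435
F = 24072.2 · e^(0.0435 × 5/12) = 24072.2 × 1.01829025 = 24512.4866
Value of long forward = (F − K)·e^(−rT) = (24512.4866 − 27430.9) · e^(−0.0679·5/12)
= -2918.4134 × 0.97210479 = -2837.00
Short position value = −(long value) = 2837.00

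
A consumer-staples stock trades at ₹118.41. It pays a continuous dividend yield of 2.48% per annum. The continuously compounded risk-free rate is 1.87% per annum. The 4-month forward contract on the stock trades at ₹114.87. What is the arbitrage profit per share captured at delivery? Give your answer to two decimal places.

Fair forward: F* = S·e^(carry·T), with carry = (r − q) = 0.0187 − 0.0248 = -0.0061
F* = 118.41 · e^(-0.0061 × 4/12) = 118.41 · e^-0.002033 = 118.41 × 0.997969 = ₹118.1695
Market ₹114.87 < fair ₹118.1695: forward underpriced → reverse cash-and-carry (short spot, go long the forward).
At maturity, profit = |F_mkt − F*| = |114.87 − 118.1695| = ₹3.30 per share

₹3.30 per share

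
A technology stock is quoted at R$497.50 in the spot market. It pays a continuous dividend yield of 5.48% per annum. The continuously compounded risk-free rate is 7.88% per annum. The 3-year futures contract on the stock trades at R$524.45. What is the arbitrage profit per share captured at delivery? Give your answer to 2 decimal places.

R$10.19 per share

Fair futures: F* = S·e^(carry·T), with carry = (r − q) = 0.0788 − 0.0548 = 0.0240
F* = 497.50 · e^(0.0240 × 3) = 497.50 · e^0.072000 = 497.50 × 1.074655 = R$534.6409
Market R$524.45 < fair R$534.6409: forward underpriced → reverse cash-and-carry (short spot, go long the forward).
At maturity, profit = |F_mkt − F*| = |524.45 − 534.6409| = R$10.19 per share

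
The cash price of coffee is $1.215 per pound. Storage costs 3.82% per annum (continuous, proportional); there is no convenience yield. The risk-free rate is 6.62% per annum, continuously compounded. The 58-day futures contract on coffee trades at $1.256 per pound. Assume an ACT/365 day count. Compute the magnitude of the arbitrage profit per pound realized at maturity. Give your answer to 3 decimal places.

$0.021 per pound

Fair futures: F* = S·e^(carry·T), with carry = (r + u) = 0.0662 + 0.0382 = 0.1044
F* = 1.215 · e^(0.1044 × 58/365) = 1.215 · e^0.016590 = 1.215 × 1.016728 = $1.2353
Market $1.256 > fair $1.2353: forward overpriced → cash-and-carry (buy spot, short the forward).
At maturity, profit = |F_mkt − F*| = |1.256 − 1.2353| = $0.021 per pound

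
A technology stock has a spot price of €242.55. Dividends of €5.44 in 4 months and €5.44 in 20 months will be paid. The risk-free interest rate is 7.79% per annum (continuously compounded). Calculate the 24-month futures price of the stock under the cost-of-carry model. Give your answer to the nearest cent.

€271.66

PV(dividends) I = 5.44·e^(−0.0779·4/12) + 5.44·e^(−0.0779·20/12)
I = 5.3006 + 4.7776 = 10.0782
F = (S − I)·e^(rT) = (242.55 − 10.0782) · e^(0.0779·24/12)
= 232.4718 · e^0.155800 = 232.4718 × 1.168592 = €271.66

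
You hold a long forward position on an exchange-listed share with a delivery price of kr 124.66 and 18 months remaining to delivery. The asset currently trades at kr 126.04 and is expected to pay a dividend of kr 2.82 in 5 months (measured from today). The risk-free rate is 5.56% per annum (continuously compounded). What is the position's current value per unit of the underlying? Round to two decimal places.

kr 8.60

PV(remaining dividends) I = 2.82·e^(−0.0556·5/12) = 2.7554
Current forward F = (S − I)·e^(rT) = (126.04 − 2.7554)·e^(0.0556·18/12) = 123.2846 × 1.086977 = 134.0075
Value (long) = (F − K)·e^(−rT) = (134.0075 − 124.66) × 0.919983 = 8.5995
Value = kr 8.60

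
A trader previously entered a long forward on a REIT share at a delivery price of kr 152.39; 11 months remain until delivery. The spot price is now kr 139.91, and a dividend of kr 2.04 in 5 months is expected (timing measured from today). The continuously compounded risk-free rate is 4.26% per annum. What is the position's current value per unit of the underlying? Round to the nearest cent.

-kr 8.65

PV(remaining dividends) I = 2.04·e^(−0.0426·5/12) = 2.0041
Current forward F = (S − I)·e^(rT) = (139.91 − 2.0041)·e^(0.0426·11/12) = 137.9059 × 1.039822 = 143.3976
Value (long) = (F − K)·e^(−rT) = (143.3976 − 152.39) × 0.961703 = -8.6480
Value = -kr 8.65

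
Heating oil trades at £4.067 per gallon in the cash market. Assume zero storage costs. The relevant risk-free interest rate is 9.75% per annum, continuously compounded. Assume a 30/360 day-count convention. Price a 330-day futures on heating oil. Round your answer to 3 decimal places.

F = S·e^(rT) = 4.067 · e^(0.0975 × 330/360) = 4.067 · e^0.089375
= 4.067 × 1.093491 = £4.447 per gallon

£4.447 per gallon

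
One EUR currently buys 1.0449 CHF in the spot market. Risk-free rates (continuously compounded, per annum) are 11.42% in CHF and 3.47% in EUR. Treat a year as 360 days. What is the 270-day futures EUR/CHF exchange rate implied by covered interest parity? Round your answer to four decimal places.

1.1091

F = S·e^((r_CHF − r_EUR)T) = 1.0449 · e^((0.1142 − 0.0347) × 270/360)
= 1.0449 · e^0.059625 = 1.0449 × 1.061438
F = 1.1091 CHF per EUR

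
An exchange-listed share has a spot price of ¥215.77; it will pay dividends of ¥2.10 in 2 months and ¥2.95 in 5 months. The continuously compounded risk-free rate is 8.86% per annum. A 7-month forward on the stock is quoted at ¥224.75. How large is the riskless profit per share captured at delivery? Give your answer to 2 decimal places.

PV(dividends) I = 2.10·e^(−0.0886·2/12) + 2.95·e^(−0.0886·5/12) = 4.9123
Fair forward F* = (S − I)·e^(rT) = (215.77 − 4.9123)·e^0.051683 = 210.8577 × 1.053042 = 222.0420
Market ¥224.75 > fair 222.0420: forward overpriced → cash-and-carry (borrow at r, buy the stock and collect the dividends, short the forward).
Profit at T = |F_mkt − F*| = |224.75 − 222.0420| = ¥2.71 per share

¥2.71 per share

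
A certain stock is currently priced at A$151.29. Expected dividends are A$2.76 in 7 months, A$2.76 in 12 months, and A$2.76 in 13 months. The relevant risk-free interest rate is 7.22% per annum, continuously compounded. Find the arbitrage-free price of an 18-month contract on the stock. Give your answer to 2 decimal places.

PV(dividends) I = 2.76·e^(−0.0722·7/12) + 2.76·e^(−0.0722·12/12) + 2.76·e^(−0.0722·13/12)
I = 2.6462 + 2.5678 + 2.5523 = 7.7663
F = (S − I)·e^(rT) = (151.29 − 7.7663) · e^(0.0722·18/12)
= 143.5237 · e^0.108300 = 143.5237 × 1.114382 = A$159.94

A$159.94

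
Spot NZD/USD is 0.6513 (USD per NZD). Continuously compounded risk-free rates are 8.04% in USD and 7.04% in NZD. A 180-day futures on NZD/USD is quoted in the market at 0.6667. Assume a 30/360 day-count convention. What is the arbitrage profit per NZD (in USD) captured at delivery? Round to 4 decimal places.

Fair futures: F* = S·e^(carry·T), with carry = (r_USD − r_NZD) = 0.0804 − 0.0704 = 0.0100
F* = 0.6513 · e^(0.0100 × 180/360) = 0.6513 · e^0.005000 = 0.6513 × 1.005013 = 0.6546
Market 0.6667 > fair 0.6546: forward overpriced → cash-and-carry (buy spot, short the forward).
At maturity, profit = |F_mkt − F*| = |0.6667 − 0.6546| = 0.0121 per NZD (in USD)

0.0121 per NZD (in USD)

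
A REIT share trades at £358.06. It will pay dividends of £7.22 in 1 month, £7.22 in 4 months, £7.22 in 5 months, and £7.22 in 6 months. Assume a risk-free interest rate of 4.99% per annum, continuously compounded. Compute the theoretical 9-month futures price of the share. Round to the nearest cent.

£342.23

PV(dividends) I = 7.22·e^(−0.0499·1/12) + 7.22·e^(−0.0499·4/12) + 7.22·e^(−0.0499·5/12) + 7.22·e^(−0.0499·6/12)
I = 7.1900 + 7.1009 + 7.0714 + 7.0421 = 28.4044
F = (S − I)·e^(rT) = (358.06 − 28.4044) · e^(0.0499·9/12)
= 329.6556 · e^0.037425 = 329.6556 × 1.038134 = £342.23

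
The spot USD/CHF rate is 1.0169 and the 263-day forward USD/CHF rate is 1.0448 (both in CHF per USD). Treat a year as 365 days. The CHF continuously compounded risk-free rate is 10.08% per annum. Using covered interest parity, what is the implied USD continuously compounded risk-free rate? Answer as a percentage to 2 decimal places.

6.32%

F = S·e^((r_CHF − r_USD)T) ⇒ r_USD = r_CHF − ln(F/S)/T
ln(1.0448/1.0169) = 0.027067; /(263/365) = 0.037564
r_USD = 0.1008 − 0.037564 = 0.063236
r_USD = 6.32%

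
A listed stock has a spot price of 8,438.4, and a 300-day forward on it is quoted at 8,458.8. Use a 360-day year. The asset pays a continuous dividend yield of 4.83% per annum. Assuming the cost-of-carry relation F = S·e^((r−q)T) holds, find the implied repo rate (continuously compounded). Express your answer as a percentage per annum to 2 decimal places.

From F = S·e^((r−q)T): (r − q) = ln(F/S)/T
ln(8458.8/8438.4) = ln(1.002418) = 0.002415
(r − q) = 0.002415 / (300/360) = 0.002898
r = ln(F/S)/T + q = 0.002898 + 0.0483 = 0.051198
r = 5.12%

5.12%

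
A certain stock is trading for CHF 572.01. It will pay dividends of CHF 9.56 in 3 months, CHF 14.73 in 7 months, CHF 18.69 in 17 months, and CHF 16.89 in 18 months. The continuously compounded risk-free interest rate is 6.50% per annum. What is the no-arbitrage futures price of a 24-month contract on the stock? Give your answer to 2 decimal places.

PV(dividends) I = 9.56·e^(−0.0650·3/12) + 14.73·e^(−0.0650·7/12) + 18.69·e^(−0.0650·17/12) + 16.89·e^(−0.0650·18/12)
I = 9.4059 + 14.1819 + 17.0458 + 15.3210 = 55.9546
F = (S − I)·e^(rT) = (572.01 − 55.9546) · e^(0.0650·24/12)
= 516.0554 · e^0.130000 = 516.0554 × 1.138828 = CHF 587.70

CHF 587.70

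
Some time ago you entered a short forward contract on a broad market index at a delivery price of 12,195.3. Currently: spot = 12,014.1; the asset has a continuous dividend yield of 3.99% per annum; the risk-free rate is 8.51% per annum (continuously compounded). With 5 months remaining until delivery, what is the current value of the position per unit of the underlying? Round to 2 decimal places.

Current fair forward for the remaining 5 months: F = S·e^((r − q)·T), (r − q) = 0.0851 − 0.0399 = 0.0452
F = 12014.1 · e^(0.0452 × 5/12) = 12014.1 × 1.01901180 = 12242.5097
Value of long forward = (F − K)·e^(−rT) = (12242.5097 − 12195.3) · e^(−0.0851·5/12)
= 47.2097 × 0.96516295 = 45.57
Short position value = −(long value) = -45.57

-45.57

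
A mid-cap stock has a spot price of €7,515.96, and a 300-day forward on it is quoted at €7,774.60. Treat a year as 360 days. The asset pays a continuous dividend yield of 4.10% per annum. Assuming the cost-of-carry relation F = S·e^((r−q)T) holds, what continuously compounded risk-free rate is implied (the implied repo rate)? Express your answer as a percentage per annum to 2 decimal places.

8.16%

From F = S·e^((r−q)T): (r − q) = ln(F/S)/T
ln(7774.60/7515.96) = ln(1.034412) = 0.033833
(r − q) = 0.033833 / (300/360) = 0.040600
r = ln(F/S)/T + q = 0.040600 + 0.0410 = 0.081600
r = 8.16%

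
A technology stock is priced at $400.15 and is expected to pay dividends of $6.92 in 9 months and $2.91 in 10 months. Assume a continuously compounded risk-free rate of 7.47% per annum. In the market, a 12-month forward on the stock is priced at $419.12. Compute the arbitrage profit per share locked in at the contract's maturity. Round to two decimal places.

$2.07 per share

PV(dividends) I = 6.92·e^(−0.0747·9/12) + 2.91·e^(−0.0747·10/12) = 9.2773
Fair forward F* = (S − I)·e^(rT) = (400.15 − 9.2773)·e^0.074700 = 390.8727 × 1.077561 = 421.1892
Market $419.12 < fair 421.1892: forward underpriced → reverse cash-and-carry (short the stock, invest proceeds at r, pay the dividends, go long the forward).
Profit at T = |F_mkt − F*| = |419.12 − 421.1892| = $2.07 per share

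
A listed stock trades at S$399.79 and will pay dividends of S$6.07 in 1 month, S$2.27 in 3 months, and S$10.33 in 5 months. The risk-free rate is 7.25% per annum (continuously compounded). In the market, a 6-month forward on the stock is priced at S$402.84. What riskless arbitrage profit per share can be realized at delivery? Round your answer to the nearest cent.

PV(dividends) I = 6.07·e^(−0.0725·1/12) + 2.27·e^(−0.0725·3/12) + 10.33·e^(−0.0725·5/12) = 18.2853
Fair forward F* = (S − I)·e^(rT) = (399.79 − 18.2853)·e^0.036250 = 381.5047 × 1.036915 = 395.5879
Market S$402.84 > fair 395.5879: forward overpriced → cash-and-carry (borrow at r, buy the stock and collect the dividends, short the forward).
Profit at T = |F_mkt − F*| = |402.84 − 395.5879| = S$7.25 per share

S$7.25 per share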